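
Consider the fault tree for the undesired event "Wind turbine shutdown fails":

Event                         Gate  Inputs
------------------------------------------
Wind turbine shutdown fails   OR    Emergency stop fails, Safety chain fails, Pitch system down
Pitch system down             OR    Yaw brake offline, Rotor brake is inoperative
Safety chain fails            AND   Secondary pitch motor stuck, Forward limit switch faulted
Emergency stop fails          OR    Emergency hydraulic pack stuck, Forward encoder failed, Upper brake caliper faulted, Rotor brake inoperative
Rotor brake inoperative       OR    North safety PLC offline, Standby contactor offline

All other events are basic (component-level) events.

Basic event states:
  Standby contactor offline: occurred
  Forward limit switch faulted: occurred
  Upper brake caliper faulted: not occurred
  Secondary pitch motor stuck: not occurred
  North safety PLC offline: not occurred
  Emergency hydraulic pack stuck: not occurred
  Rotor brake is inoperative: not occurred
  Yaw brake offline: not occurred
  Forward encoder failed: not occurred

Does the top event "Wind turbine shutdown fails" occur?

Rotor brake inoperative [OR]: North safety PLC offline=not, Standby contactor offline=occurs → at least one input occurs → occurs.
Emergency stop fails [OR]: Emergency hydraulic pack stuck=not, Forward encoder failed=not, Upper brake caliper faulted=not, Rotor brake inoperative=occurs → at least one input occurs → occurs.
Safety chain fails [AND]: Secondary pitch motor stuck=not, Forward limit switch faulted=occurs → not all inputs occur → does not occur.
Pitch system down [OR]: Yaw brake offline=not, Rotor brake is inoperative=not → no input occurs → does not occur.
Wind turbine shutdown fails [OR]: Emergency stop fails=occurs, Safety chain fails=not, Pitch system down=not → at least one input occurs → occurs.

Yes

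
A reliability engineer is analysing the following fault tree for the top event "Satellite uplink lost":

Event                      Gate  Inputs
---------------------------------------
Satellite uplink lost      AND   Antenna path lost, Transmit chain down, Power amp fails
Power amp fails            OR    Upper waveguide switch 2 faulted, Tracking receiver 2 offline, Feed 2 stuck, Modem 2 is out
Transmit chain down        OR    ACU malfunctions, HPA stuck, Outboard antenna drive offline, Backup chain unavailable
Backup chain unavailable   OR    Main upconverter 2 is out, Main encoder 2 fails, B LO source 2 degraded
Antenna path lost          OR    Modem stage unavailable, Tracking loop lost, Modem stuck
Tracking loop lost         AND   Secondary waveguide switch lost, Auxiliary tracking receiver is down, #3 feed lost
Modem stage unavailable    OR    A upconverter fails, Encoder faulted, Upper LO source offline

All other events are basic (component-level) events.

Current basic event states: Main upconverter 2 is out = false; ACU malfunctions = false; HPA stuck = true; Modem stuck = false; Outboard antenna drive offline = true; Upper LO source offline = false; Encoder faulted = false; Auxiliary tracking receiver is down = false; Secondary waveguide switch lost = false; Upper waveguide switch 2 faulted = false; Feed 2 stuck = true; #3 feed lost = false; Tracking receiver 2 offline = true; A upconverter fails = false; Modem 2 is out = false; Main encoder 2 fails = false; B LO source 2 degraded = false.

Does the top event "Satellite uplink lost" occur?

Modem stage unavailable [OR]: A upconverter fails=not, Encoder faulted=not, Upper LO source offline=not → no input occurs → does not occur.
Tracking loop lost [AND]: Secondary waveguide switch lost=not, Auxiliary tracking receiver is down=not, #3 feed lost=not → not all inputs occur → does not occur.
Antenna path lost [OR]: Modem stage unavailable=not, Tracking loop lost=not, Modem stuck=not → no input occurs → does not occur.
Backup chain unavailable [OR]: Main upconverter 2 is out=not, Main encoder 2 fails=not, B LO source 2 degraded=not → no input occurs → does not occur.
Transmit chain down [OR]: ACU malfunctions=not, HPA stuck=occurs, Outboard antenna drive offline=occurs, Backup chain unavailable=not → at least one input occurs → occurs.
Power amp fails [OR]: Upper waveguide switch 2 faulted=not, Tracking receiver 2 offline=occurs, Feed 2 stuck=occurs, Modem 2 is out=not → at least one input occurs → occurs.
Satellite uplink lost [AND]: Antenna path lost=not, Transmit chain down=occurs, Power amp fails=occurs → not all inputs occur → does not occur.

No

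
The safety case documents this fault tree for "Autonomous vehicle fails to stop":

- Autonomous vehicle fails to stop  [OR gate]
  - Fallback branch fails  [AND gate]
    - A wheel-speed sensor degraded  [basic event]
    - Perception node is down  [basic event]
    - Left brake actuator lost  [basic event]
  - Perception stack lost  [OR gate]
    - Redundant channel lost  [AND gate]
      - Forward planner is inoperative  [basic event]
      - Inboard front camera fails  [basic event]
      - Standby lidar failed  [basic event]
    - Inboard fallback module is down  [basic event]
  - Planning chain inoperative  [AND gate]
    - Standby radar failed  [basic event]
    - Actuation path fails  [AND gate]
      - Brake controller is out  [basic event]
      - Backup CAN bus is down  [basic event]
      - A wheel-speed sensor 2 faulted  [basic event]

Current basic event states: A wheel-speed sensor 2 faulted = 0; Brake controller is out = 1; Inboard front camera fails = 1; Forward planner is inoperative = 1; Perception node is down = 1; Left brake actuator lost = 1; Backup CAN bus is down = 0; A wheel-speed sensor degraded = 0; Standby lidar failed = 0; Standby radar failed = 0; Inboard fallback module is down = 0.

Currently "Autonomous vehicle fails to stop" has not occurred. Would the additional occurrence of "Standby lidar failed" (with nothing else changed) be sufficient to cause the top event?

Yes

Counterfactual: set "Standby lidar failed" to occurred.
Fallback branch fails [AND]: A wheel-speed sensor degraded=not, Perception node is down=occurs, Left brake actuator lost=occurs → not all inputs occur → does not occur.
Redundant channel lost [AND]: Forward planner is inoperative=occurs, Inboard front camera fails=occurs, Standby lidar failed=occurs → all inputs occur → occurs.
Perception stack lost [OR]: Redundant channel lost=occurs, Inboard fallback module is down=not → at least one input occurs → occurs.
Actuation path fails [AND]: Brake controller is out=occurs, Backup CAN bus is down=not, A wheel-speed sensor 2 faulted=not → not all inputs occur → does not occur.
Planning chain inoperative [AND]: Standby radar failed=not, Actuation path fails=not → not all inputs occur → does not occur.
Autonomous vehicle fails to stop [OR]: Fallback branch fails=not, Perception stack lost=occurs, Planning chain inoperative=not → at least one input occurs → occurs.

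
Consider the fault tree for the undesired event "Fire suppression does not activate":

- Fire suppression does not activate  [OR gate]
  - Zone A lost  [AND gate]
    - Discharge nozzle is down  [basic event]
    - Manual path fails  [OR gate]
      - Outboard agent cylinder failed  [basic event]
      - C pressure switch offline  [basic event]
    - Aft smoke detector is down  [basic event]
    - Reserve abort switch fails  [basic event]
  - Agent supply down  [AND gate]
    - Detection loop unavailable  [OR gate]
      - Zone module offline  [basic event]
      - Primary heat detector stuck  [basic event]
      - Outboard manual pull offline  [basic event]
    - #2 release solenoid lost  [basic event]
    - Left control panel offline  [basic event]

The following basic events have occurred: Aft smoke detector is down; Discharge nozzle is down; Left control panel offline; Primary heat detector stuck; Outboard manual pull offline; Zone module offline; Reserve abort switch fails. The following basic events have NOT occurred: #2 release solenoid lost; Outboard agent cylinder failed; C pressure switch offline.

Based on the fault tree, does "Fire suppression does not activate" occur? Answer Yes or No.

No

Manual path fails [OR]: Outboard agent cylinder failed=not, C pressure switch offline=not → no input occurs → does not occur.
Zone A lost [AND]: Discharge nozzle is down=occurs, Manual path fails=not, Aft smoke detector is down=occurs, Reserve abort switch fails=occurs → not all inputs occur → does not occur.
Detection loop unavailable [OR]: Zone module offline=occurs, Primary heat detector stuck=occurs, Outboard manual pull offline=occurs → at least one input occurs → occurs.
Agent supply down [AND]: Detection loop unavailable=occurs, #2 release solenoid lost=not, Left control panel offline=occurs → not all inputs occur → does not occur.
Fire suppression does not activate [OR]: Zone A lost=not, Agent supply down=not → no input occurs → does not occur.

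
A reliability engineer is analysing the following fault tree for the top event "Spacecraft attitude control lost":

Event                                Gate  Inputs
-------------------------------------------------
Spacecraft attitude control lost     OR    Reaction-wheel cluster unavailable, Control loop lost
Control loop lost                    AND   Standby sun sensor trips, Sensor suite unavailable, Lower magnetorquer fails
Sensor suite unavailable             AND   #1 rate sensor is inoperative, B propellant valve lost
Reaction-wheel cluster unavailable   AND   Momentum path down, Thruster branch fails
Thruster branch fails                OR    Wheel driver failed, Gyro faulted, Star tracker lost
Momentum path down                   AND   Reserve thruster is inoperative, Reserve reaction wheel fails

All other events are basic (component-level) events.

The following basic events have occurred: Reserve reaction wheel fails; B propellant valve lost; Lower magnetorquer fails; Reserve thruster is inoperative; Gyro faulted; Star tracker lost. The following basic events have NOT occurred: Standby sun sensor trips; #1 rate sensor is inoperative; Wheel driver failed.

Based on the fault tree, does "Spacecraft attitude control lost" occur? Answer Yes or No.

Momentum path down [AND]: Reserve thruster is inoperative=occurs, Reserve reaction wheel fails=occurs → all inputs occur → occurs.
Thruster branch fails [OR]: Wheel driver failed=not, Gyro faulted=occurs, Star tracker lost=occurs → at least one input occurs → occurs.
Reaction-wheel cluster unavailable [AND]: Momentum path down=occurs, Thruster branch fails=occurs → all inputs occur → occurs.
Sensor suite unavailable [AND]: #1 rate sensor is inoperative=not, B propellant valve lost=occurs → not all inputs occur → does not occur.
Control loop lost [AND]: Standby sun sensor trips=not, Sensor suite unavailable=not, Lower magnetorquer fails=occurs → not all inputs occur → does not occur.
Spacecraft attitude control lost [OR]: Reaction-wheel cluster unavailable=occurs, Control loop lost=not → at least one input occurs → occurs.

Yes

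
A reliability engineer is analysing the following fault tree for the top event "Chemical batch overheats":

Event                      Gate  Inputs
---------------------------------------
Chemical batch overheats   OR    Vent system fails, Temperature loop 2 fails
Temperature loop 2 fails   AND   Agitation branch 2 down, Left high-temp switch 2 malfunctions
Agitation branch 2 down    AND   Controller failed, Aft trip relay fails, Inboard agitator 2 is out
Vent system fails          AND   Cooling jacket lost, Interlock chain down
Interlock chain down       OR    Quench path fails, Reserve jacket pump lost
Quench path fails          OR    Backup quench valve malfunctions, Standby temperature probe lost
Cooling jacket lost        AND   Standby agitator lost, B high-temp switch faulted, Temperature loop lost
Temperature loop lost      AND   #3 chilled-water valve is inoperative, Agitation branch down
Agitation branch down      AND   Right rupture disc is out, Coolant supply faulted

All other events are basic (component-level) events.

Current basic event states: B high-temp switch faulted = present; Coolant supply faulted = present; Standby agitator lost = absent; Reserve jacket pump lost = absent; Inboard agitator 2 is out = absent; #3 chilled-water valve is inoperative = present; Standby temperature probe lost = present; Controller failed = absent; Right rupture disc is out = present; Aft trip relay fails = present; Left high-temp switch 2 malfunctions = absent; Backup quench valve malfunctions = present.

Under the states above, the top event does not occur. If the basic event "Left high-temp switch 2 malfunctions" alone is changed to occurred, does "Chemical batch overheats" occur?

Counterfactual: set "Left high-temp switch 2 malfunctions" to occurred.
Agitation branch down [AND]: Right rupture disc is out=occurs, Coolant supply faulted=occurs → all inputs occur → occurs.
Temperature loop lost [AND]: #3 chilled-water valve is inoperative=occurs, Agitation branch down=occurs → all inputs occur → occurs.
Cooling jacket lost [AND]: Standby agitator lost=not, B high-temp switch faulted=occurs, Temperature loop lost=occurs → not all inputs occur → does not occur.
Quench path fails [OR]: Backup quench valve malfunctions=occurs, Standby temperature probe lost=occurs → at least one input occurs → occurs.
Interlock chain down [OR]: Quench path fails=occurs, Reserve jacket pump lost=not → at least one input occurs → occurs.
Vent system fails [AND]: Cooling jacket lost=not, Interlock chain down=occurs → not all inputs occur → does not occur.
Agitation branch 2 down [AND]: Controller failed=not, Aft trip relay fails=occurs, Inboard agitator 2 is out=not → not all inputs occur → does not occur.
Temperature loop 2 fails [AND]: Agitation branch 2 down=not, Left high-temp switch 2 malfunctions=occurs → not all inputs occur → does not occur.
Chemical batch overheats [OR]: Vent system fails=not, Temperature loop 2 fails=not → no input occurs → does not occur.

No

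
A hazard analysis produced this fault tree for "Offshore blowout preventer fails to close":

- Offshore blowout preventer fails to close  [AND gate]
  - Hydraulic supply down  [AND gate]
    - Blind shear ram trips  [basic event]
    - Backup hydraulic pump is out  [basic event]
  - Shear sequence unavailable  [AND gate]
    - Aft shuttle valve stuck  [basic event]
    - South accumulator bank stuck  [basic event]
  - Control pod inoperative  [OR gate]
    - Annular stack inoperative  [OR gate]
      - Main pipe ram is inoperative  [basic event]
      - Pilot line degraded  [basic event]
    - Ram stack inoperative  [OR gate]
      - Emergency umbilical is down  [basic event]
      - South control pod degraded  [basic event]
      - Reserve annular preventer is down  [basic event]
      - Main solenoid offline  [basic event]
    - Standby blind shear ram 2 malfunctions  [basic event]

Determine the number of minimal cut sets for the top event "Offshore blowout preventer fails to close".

Hydraulic supply down [AND]: one cut set from each child combined → 1 × 1 = 1 cut set(s).
Shear sequence unavailable [AND]: one cut set from each child combined → 1 × 1 = 1 cut set(s).
Annular stack inoperative [OR]: union of children's cut sets → 2 cut set(s).
Ram stack inoperative [OR]: union of children's cut sets → 4 cut set(s).
Control pod inoperative [OR]: union of children's cut sets → 7 cut set(s).
Offshore blowout preventer fails to close [AND]: one cut set from each child combined → 1 × 1 × 7 = 7 cut set(s).
Minimal cut sets: {Aft shuttle valve stuck, Backup hydraulic pump is out, Blind shear ram trips, Main pipe ram is inoperative, South accumulator bank stuck}; {Aft shuttle valve stuck, Backup hydraulic pump is out, Blind shear ram trips, Pilot line degraded, South accumulator bank stuck}; {Aft shuttle valve stuck, Backup hydraulic pump is out, Blind shear ram trips, Emergency umbilical is down, South accumulator bank stuck}; {Aft shuttle valve stuck, Backup hydraulic pump is out, Blind shear ram trips, South accumulator bank stuck, South control pod degraded}; {Aft shuttle valve stuck, Backup hydraulic pump is out, Blind shear ram trips, Reserve annular preventer is down, South accumulator bank stuck}; {Aft shuttle valve stuck, Backup hydraulic pump is out, Blind shear ram trips, Main solenoid offline, South accumulator bank stuck}; {Aft shuttle valve stuck, Backup hydraulic pump is out, Blind shear ram trips, South accumulator bank stuck, Standby blind shear ram 2 malfunctions}.

7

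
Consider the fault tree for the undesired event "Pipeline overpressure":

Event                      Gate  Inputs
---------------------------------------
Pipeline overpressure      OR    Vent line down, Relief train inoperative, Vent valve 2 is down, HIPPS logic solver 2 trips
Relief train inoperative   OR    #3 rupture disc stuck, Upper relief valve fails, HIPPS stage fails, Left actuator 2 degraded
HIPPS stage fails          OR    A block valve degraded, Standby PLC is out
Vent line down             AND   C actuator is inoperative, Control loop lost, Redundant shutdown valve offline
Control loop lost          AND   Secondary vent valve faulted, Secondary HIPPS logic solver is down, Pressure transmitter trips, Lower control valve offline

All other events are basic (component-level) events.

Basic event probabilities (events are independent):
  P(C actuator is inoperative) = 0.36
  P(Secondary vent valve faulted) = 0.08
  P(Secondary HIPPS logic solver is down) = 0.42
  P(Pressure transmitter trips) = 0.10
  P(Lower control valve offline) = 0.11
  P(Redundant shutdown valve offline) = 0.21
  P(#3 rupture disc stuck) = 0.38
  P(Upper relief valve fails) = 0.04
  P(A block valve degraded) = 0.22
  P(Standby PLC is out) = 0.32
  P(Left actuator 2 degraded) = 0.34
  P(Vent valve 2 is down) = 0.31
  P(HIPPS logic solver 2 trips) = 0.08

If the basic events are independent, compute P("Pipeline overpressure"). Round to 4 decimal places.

0.8677

P(Control loop lost) [AND] = 0.08 × 0.42 × 0.10 × 0.11 = 0.000370
P(Vent line down) [AND] = 0.36 × 0.000370 × 0.21 = 0.000028
P(HIPPS stage fails) [OR] = 1 − (1−0.22) × (1−0.32) = 0.469600
P(Relief train inoperative) [OR] = 1 − (1−0.38) × (1−0.04) × (1−0.469600) × (1−0.34) = 0.791642
P(Pipeline overpressure) [OR] = 1 − (1−0.000028) × (1−0.791642) × (1−0.31) × (1−0.08) = 0.867738
Rounded to 4 decimal places: P(Pipeline overpressure) ≈ 0.8677.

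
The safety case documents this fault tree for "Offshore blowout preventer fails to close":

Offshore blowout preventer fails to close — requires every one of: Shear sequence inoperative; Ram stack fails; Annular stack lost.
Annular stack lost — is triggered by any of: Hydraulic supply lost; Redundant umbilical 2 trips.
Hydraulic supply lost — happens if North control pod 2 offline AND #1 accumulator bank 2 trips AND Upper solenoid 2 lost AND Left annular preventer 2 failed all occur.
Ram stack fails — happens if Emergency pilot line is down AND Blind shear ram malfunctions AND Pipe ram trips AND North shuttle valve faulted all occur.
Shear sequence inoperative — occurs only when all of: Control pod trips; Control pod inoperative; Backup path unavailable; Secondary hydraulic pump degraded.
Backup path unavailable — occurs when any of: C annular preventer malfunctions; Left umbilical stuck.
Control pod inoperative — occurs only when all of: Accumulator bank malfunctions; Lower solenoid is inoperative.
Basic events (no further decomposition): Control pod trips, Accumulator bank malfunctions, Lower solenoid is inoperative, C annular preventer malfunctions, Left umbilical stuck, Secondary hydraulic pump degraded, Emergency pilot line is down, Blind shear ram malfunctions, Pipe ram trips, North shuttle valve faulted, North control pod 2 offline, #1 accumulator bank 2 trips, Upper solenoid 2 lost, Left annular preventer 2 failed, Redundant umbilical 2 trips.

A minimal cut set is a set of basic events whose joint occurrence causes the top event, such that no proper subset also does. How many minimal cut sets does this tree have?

Control pod inoperative [AND]: one cut set from each child combined → 1 × 1 = 1 cut set(s).
Backup path unavailable [OR]: union of children's cut sets → 2 cut set(s).
Shear sequence inoperative [AND]: one cut set from each child combined → 1 × 1 × 2 × 1 = 2 cut set(s).
Ram stack fails [AND]: one cut set from each child combined → 1 × 1 × 1 × 1 = 1 cut set(s).
Hydraulic supply lost [AND]: one cut set from each child combined → 1 × 1 × 1 × 1 = 1 cut set(s).
Annular stack lost [OR]: union of children's cut sets → 2 cut set(s).
Offshore blowout preventer fails to close [AND]: one cut set from each child combined → 2 × 1 × 2 = 4 cut set(s).
Minimal cut sets: {#1 accumulator bank 2 trips, Accumulator bank malfunctions, Blind shear ram malfunctions, C annular preventer malfunctions, Control pod trips, Emergency pilot line is down, Left annular preventer 2 failed, Lower solenoid is inoperative, North control pod 2 offline, North shuttle valve faulted, Pipe ram trips, Secondary hydraulic pump degraded, Upper solenoid 2 lost}; {Accumulator bank malfunctions, Blind shear ram malfunctions, C annular preventer malfunctions, Control pod trips, Emergency pilot line is down, Lower solenoid is inoperative, North shuttle valve faulted, Pipe ram trips, Redundant umbilical 2 trips, Secondary hydraulic pump degraded}; {#1 accumulator bank 2 trips, Accumulator bank malfunctions, Blind shear ram malfunctions, Control pod trips, Emergency pilot line is down, Left annular preventer 2 failed, Left umbilical stuck, Lower solenoid is inoperative, North control pod 2 offline, North shuttle valve faulted, Pipe ram trips, Secondary hydraulic pump degraded, Upper solenoid 2 lost}; {Accumulator bank malfunctions, Blind shear ram malfunctions, Control pod trips, Emergency pilot line is down, Left umbilical stuck, Lower solenoid is inoperative, North shuttle valve faulted, Pipe ram trips, Redundant umbilical 2 trips, Secondary hydraulic pump degraded}.

4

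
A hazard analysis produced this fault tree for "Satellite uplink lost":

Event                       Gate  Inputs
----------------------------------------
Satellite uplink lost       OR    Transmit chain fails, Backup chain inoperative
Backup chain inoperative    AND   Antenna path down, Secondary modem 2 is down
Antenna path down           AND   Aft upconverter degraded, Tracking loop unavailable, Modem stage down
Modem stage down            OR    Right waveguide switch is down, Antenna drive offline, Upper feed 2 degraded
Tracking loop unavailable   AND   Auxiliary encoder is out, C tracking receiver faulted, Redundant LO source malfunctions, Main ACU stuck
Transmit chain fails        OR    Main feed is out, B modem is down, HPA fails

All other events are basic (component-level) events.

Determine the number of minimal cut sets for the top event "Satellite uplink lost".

6

Transmit chain fails [OR]: union of children's cut sets → 3 cut set(s).
Tracking loop unavailable [AND]: one cut set from each child combined → 1 × 1 × 1 × 1 = 1 cut set(s).
Modem stage down [OR]: union of children's cut sets → 3 cut set(s).
Antenna path down [AND]: one cut set from each child combined → 1 × 1 × 3 = 3 cut set(s).
Backup chain inoperative [AND]: one cut set from each child combined → 3 × 1 = 3 cut set(s).
Satellite uplink lost [OR]: union of children's cut sets → 6 cut set(s).
Minimal cut sets: {Main feed is out}; {B modem is down}; {HPA fails}; {Aft upconverter degraded, Auxiliary encoder is out, C tracking receiver faulted, Main ACU stuck, Redundant LO source malfunctions, Right waveguide switch is down, Secondary modem 2 is down}; {Aft upconverter degraded, Antenna drive offline, Auxiliary encoder is out, C tracking receiver faulted, Main ACU stuck, Redundant LO source malfunctions, Secondary modem 2 is down}; {Aft upconverter degraded, Auxiliary encoder is out, C tracking receiver faulted, Main ACU stuck, Redundant LO source malfunctions, Secondary modem 2 is down, Upper feed 2 degraded}.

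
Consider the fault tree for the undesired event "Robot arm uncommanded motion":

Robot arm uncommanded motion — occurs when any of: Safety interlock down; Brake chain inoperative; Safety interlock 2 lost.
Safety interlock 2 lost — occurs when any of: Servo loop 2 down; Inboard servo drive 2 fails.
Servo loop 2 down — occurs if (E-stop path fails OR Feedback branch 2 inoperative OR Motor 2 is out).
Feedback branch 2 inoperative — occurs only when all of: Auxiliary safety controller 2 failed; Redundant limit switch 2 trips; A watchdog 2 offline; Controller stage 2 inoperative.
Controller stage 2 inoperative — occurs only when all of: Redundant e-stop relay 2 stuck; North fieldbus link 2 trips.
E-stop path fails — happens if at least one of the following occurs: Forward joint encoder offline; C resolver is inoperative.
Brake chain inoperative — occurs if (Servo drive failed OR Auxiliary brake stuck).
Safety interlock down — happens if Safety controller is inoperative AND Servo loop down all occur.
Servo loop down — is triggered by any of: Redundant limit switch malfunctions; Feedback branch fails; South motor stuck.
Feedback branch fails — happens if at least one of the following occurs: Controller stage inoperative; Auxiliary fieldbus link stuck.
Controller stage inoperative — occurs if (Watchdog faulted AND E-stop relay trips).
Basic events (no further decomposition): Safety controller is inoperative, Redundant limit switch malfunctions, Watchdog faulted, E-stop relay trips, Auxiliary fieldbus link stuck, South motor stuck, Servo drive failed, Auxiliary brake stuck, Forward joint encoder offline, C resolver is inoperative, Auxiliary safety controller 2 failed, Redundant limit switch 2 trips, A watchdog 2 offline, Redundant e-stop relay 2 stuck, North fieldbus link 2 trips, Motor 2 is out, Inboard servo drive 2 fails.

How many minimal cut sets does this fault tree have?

11

Controller stage inoperative [AND]: one cut set from each child combined → 1 × 1 = 1 cut set(s).
Feedback branch fails [OR]: union of children's cut sets → 2 cut set(s).
Servo loop down [OR]: union of children's cut sets → 4 cut set(s).
Safety interlock down [AND]: one cut set from each child combined → 1 × 4 = 4 cut set(s).
Brake chain inoperative [OR]: union of children's cut sets → 2 cut set(s).
E-stop path fails [OR]: union of children's cut sets → 2 cut set(s).
Controller stage 2 inoperative [AND]: one cut set from each child combined → 1 × 1 = 1 cut set(s).
Feedback branch 2 inoperative [AND]: one cut set from each child combined → 1 × 1 × 1 × 1 = 1 cut set(s).
Servo loop 2 down [OR]: union of children's cut sets → 4 cut set(s).
Safety interlock 2 lost [OR]: union of children's cut sets → 5 cut set(s).
Robot arm uncommanded motion [OR]: union of children's cut sets → 11 cut set(s).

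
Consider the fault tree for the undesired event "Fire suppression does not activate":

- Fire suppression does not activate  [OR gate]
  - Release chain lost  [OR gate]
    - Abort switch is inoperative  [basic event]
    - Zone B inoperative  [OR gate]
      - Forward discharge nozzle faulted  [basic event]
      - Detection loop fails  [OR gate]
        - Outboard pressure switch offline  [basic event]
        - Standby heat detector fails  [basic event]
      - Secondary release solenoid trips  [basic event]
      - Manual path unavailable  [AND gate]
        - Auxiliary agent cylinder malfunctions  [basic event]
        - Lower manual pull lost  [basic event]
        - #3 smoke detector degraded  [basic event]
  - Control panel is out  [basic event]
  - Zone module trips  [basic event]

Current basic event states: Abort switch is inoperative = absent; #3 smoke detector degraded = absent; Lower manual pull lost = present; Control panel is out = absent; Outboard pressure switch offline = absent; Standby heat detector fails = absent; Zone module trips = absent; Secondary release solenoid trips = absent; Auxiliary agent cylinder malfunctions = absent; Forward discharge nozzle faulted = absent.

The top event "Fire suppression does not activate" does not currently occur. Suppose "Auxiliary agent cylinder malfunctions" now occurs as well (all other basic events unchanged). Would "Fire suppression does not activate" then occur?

Counterfactual: set "Auxiliary agent cylinder malfunctions" to occurred.
Detection loop fails [OR]: Outboard pressure switch offline=not, Standby heat detector fails=not → no input occurs → does not occur.
Manual path unavailable [AND]: Auxiliary agent cylinder malfunctions=occurs, Lower manual pull lost=occurs, #3 smoke detector degraded=not → not all inputs occur → does not occur.
Zone B inoperative [OR]: Forward discharge nozzle faulted=not, Detection loop fails=not, Secondary release solenoid trips=not, Manual path unavailable=not → no input occurs → does not occur.
Release chain lost [OR]: Abort switch is inoperative=not, Zone B inoperative=not → no input occurs → does not occur.
Fire suppression does not activate [OR]: Release chain lost=not, Control panel is out=not, Zone module trips=not → no input occurs → does not occur.

No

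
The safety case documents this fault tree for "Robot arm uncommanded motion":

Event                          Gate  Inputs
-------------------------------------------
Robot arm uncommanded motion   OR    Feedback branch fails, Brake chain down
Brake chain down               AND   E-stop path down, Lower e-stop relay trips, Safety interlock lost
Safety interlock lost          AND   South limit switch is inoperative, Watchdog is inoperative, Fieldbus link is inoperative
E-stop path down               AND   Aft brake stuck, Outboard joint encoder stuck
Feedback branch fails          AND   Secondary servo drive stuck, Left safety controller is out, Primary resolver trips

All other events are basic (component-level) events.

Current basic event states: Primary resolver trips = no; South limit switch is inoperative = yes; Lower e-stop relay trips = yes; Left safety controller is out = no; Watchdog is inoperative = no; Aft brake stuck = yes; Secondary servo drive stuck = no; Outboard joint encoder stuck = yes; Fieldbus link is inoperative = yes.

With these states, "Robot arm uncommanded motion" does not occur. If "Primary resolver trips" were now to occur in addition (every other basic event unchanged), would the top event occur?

No

Counterfactual: set "Primary resolver trips" to occurred.
Feedback branch fails [AND]: Secondary servo drive stuck=not, Left safety controller is out=not, Primary resolver trips=occurs → not all inputs occur → does not occur.
E-stop path down [AND]: Aft brake stuck=occurs, Outboard joint encoder stuck=occurs → all inputs occur → occurs.
Safety interlock lost [AND]: South limit switch is inoperative=occurs, Watchdog is inoperative=not, Fieldbus link is inoperative=occurs → not all inputs occur → does not occur.
Brake chain down [AND]: E-stop path down=occurs, Lower e-stop relay trips=occurs, Safety interlock lost=not → not all inputs occur → does not occur.
Robot arm uncommanded motion [OR]: Feedback branch fails=not, Brake chain down=not → no input occurs → does not occur.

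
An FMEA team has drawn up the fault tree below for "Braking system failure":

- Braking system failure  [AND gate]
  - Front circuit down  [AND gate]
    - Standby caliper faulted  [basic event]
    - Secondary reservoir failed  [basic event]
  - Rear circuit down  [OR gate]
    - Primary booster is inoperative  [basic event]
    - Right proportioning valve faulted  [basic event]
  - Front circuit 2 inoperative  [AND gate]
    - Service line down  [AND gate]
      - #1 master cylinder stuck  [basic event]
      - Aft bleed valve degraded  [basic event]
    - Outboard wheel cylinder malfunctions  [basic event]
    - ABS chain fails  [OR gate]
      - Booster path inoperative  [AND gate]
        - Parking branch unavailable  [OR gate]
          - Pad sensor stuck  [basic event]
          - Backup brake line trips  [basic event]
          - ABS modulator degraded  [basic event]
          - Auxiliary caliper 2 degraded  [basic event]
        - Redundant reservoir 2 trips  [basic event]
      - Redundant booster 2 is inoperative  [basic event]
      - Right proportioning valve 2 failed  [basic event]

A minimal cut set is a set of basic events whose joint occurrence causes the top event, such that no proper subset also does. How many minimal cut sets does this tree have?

Front circuit down [AND]: one cut set from each child combined → 1 × 1 = 1 cut set(s).
Rear circuit down [OR]: union of children's cut sets → 2 cut set(s).
Service line down [AND]: one cut set from each child combined → 1 × 1 = 1 cut set(s).
Parking branch unavailable [OR]: union of children's cut sets → 4 cut set(s).
Booster path inoperative [AND]: one cut set from each child combined → 4 × 1 = 4 cut set(s).
ABS chain fails [OR]: union of children's cut sets → 6 cut set(s).
Front circuit 2 inoperative [AND]: one cut set from each child combined → 1 × 1 × 6 = 6 cut set(s).
Braking system failure [AND]: one cut set from each child combined → 1 × 2 × 6 = 12 cut set(s).

12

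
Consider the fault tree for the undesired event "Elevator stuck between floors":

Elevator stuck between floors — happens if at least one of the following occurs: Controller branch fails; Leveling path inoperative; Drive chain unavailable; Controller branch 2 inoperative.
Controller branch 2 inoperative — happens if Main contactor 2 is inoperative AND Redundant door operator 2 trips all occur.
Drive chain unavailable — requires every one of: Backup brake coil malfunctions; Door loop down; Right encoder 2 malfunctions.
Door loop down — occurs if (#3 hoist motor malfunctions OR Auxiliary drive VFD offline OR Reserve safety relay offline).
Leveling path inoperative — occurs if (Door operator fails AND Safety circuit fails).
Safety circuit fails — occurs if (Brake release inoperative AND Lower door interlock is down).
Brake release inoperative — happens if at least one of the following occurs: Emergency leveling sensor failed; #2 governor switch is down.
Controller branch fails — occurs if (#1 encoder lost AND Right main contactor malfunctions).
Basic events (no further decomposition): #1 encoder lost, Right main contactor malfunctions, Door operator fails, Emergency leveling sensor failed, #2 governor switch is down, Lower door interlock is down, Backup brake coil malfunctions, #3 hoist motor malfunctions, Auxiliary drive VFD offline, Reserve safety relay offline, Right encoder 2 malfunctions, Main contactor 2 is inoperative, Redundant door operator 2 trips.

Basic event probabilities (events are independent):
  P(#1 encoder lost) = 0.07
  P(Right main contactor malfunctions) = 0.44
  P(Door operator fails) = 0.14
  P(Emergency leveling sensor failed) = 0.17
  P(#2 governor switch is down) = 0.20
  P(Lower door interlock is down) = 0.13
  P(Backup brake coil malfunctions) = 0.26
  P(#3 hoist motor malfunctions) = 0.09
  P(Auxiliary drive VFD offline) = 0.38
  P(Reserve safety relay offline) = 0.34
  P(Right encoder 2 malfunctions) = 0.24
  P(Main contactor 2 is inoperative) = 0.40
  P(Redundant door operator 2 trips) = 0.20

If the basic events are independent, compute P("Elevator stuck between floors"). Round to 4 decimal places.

0.1485

P(Controller branch fails) [AND] = 0.07 × 0.44 = 0.030800
P(Brake release inoperative) [OR] = 1 − (1−0.17) × (1−0.20) = 0.336000
P(Safety circuit fails) [AND] = 0.336000 × 0.13 = 0.043680
P(Leveling path inoperative) [AND] = 0.14 × 0.043680 = 0.006115
P(Door loop down) [OR] = 1 − (1−0.09) × (1−0.38) × (1−0.34) = 0.627628
P(Drive chain unavailable) [AND] = 0.26 × 0.627628 × 0.24 = 0.039164
P(Controller branch 2 inoperative) [AND] = 0.40 × 0.20 = 0.080000
P(Elevator stuck between floors) [OR] = 1 − (1−0.030800) × (1−0.006115) × (1−0.039164) × (1−0.080000) = 0.148496
Rounded to 4 decimal places: P(Elevator stuck between floors) ≈ 0.1485.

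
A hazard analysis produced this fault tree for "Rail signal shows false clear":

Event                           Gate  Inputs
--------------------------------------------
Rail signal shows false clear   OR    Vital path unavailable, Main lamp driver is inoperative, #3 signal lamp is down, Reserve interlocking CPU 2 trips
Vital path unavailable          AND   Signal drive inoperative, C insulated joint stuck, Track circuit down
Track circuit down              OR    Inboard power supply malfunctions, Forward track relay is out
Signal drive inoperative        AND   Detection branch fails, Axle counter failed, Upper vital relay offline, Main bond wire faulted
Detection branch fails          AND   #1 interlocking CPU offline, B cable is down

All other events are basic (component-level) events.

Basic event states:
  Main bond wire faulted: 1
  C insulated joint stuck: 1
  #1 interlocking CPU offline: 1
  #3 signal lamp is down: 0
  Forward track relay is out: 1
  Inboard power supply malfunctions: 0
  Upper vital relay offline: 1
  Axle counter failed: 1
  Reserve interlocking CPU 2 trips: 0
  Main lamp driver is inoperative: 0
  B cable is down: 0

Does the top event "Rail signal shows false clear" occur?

Detection branch fails [AND]: #1 interlocking CPU offline=occurs, B cable is down=not → not all inputs occur → does not occur.
Signal drive inoperative [AND]: Detection branch fails=not, Axle counter failed=occurs, Upper vital relay offline=occurs, Main bond wire faulted=occurs → not all inputs occur → does not occur.
Track circuit down [OR]: Inboard power supply malfunctions=not, Forward track relay is out=occurs → at least one input occurs → occurs.
Vital path unavailable [AND]: Signal drive inoperative=not, C insulated joint stuck=occurs, Track circuit down=occurs → not all inputs occur → does not occur.
Rail signal shows false clear [OR]: Vital path unavailable=not, Main lamp driver is inoperative=not, #3 signal lamp is down=not, Reserve interlocking CPU 2 trips=not → no input occurs → does not occur.

No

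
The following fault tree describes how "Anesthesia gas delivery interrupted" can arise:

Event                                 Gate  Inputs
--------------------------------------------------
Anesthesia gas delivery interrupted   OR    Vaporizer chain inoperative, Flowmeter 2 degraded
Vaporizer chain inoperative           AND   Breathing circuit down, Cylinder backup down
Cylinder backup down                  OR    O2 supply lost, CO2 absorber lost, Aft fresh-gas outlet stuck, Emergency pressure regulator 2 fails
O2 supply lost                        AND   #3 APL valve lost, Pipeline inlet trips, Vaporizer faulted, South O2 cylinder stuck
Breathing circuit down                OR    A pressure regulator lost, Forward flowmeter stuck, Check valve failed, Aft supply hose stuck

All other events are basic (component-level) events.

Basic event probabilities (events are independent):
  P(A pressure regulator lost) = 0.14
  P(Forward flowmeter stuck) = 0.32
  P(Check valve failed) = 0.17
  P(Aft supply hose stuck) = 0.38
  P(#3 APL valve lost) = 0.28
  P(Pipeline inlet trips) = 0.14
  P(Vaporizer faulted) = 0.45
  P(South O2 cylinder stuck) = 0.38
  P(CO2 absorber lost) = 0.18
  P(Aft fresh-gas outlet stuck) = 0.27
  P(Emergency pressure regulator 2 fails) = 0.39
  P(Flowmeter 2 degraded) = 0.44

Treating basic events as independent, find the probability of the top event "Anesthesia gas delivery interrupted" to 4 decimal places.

0.6895

P(Breathing circuit down) [OR] = 1 − (1−0.14) × (1−0.32) × (1−0.17) × (1−0.38) = 0.699062
P(O2 supply lost) [AND] = 0.28 × 0.14 × 0.45 × 0.38 = 0.006703
P(Cylinder backup down) [OR] = 1 − (1−0.006703) × (1−0.18) × (1−0.27) × (1−0.39) = 0.637302
P(Vaporizer chain inoperative) [AND] = 0.699062 × 0.637302 = 0.445514
P(Anesthesia gas delivery interrupted) [OR] = 1 − (1−0.445514) × (1−0.44) = 0.689488
Rounded to 4 decimal places: P(Anesthesia gas delivery interrupted) ≈ 0.6895.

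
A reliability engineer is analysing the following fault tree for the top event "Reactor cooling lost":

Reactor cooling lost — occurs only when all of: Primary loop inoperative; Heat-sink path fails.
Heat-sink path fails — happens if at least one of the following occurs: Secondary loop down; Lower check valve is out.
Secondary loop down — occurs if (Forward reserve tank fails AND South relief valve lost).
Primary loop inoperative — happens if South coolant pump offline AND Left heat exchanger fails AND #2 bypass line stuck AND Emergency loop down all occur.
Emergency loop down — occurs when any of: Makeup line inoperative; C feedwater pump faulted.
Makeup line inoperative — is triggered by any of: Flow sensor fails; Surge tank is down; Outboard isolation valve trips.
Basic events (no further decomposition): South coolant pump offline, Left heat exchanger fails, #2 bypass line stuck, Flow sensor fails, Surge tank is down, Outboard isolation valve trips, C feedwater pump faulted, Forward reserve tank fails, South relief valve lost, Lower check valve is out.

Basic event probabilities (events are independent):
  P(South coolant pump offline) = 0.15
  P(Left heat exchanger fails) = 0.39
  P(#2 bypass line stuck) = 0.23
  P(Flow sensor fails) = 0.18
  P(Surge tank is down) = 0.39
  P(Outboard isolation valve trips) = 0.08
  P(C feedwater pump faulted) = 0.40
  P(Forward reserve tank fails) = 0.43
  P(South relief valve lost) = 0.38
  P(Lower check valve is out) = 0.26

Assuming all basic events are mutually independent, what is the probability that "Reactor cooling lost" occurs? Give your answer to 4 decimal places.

P(Makeup line inoperative) [OR] = 1 − (1−0.18) × (1−0.39) × (1−0.08) = 0.539816
P(Emergency loop down) [OR] = 1 − (1−0.539816) × (1−0.40) = 0.723890
P(Primary loop inoperative) [AND] = 0.15 × 0.39 × 0.23 × 0.723890 = 0.009740
P(Secondary loop down) [AND] = 0.43 × 0.38 = 0.163400
P(Heat-sink path fails) [OR] = 1 − (1−0.163400) × (1−0.26) = 0.380916
P(Reactor cooling lost) [AND] = 0.009740 × 0.380916 = 0.003710
Rounded to 4 decimal places: P(Reactor cooling lost) ≈ 0.0037.

0.0037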